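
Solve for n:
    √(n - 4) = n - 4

n = 4 or n = 5

Square both sides: n - 4 = (n - 4)².
Expand and rearrange: n² - 9n + 20 = 0.
Solving gives n = 5 or n = 4.
Check each candidate in the original equation:
  n = 5: √(1) = 1, while n - 4 = 1 — valid.
  n = 4: √(0) = 0, while n - 4 = 0 — valid.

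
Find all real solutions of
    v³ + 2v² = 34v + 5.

v = -6.8541 or v = -0.1459 or v = 5

Rearrange: v³ + 2v² - 34v - 5 = 0.
Possible rational roots are divisors of -5. Testing v = 5 gives 0, so (v - 5) is a factor.
Divide: v³ + 2v² - 34v - 5 = (v - 5)(v² + 7v + 1).
Apply the quadratic formula to v² + 7v + 1 = 0: v = (-7 ± √45)/2, i.e. v ≈ -0.1459 or v ≈ -6.8541.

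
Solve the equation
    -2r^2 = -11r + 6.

Rearrange to standard form: -2r^2 + 11r - 6 = 0.
Discriminant: (11)^2 - 4*(-2)*(-6) = 73.
Quadratic formula: r = (-11 +/- sqrt(73)) / (-4).
So r = 11/4 - sqrt(73)/4 ~= 0.614 or r = sqrt(73)/4 + 11/4 ~= 4.886.

r = 0.614 or r = 4.886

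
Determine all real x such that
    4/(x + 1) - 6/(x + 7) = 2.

x = -9.4244 or x = 0.4244

Multiply both sides by (x + 1)(x + 7):
4(x + 7) - 6(x + 1) = 2(x + 1)(x + 7).
Expand and collect terms: 2x² + 18x - 8 = 0.
By the quadratic formula, x = (-18 ± √388) / 4, so x ≈ 0.4244 or x ≈ -9.4244.
Neither value makes a denominator zero (x ≠ -1, x ≠ -7), so both are valid.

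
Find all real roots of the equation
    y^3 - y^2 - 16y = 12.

Rearrange: y^3 - y^2 - 16y - 12 = 0.
Possible rational roots are divisors of -12. Testing y = -3 gives 0, so (y + 3) is a factor.
Divide: y^3 - y^2 - 16y - 12 = (y + 3)(y^2 - 4y - 4).
Apply the quadratic formula to y^2 - 4y - 4 = 0: y = (4 +/- sqrt(32))/2, i.e. y ~= 4.8284 or y ~= -0.8284.

y = -3 or y = -0.8284 or y = 4.8284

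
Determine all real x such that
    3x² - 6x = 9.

Bring every term to one side: 3x² - 6x - 9 = 0.
Factor: 3(x - 3)(x + 1) = 0.
So x = 3 or x = -1.

x = -1 or x = 3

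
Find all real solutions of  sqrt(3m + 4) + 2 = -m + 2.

Isolate the radical: sqrt(3m + 4) = -m.
Square both sides: 3m + 4 = (-m)^2.
Expand and rearrange: m^2 - 3m - 4 = 0.
Solving gives m = 4 or m = -1.
Check each candidate in the original equation:
  m = 4: sqrt(16) = 4, while -m = -4 — extraneous.
  m = -1: sqrt(1) = 1, while -m = 1 — valid.

m = -1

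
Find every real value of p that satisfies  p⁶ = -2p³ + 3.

Let u = p³. The equation becomes u² + 2u - 3 = 0.
Factor: (u + 3)(u - 1) = 0, so u = -3 or u = 1.
p³ = -3 gives p = -∛(3) ≈ -1.4422.
p³ = 1 gives p = 1.

p = -1.4422 or p = 1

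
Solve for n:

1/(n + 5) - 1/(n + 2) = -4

Multiply both sides by (n + 5)(n + 2):
(n + 2) - (n + 5) = -4(n + 5)(n + 2).
Expand and collect terms: -4n^2 - 28n - 37 = 0.
By the quadratic formula, n = (28 +/- sqrt(192)) / -8, so n ~= -5.2321 or n ~= -1.7679.
Neither value makes a denominator zero (n != -5, n != -2), so both are valid.

n = -5.2321 or n = -1.7679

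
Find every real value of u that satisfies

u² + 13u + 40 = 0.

Factor: (u + 5)(u + 8) = 0.
So u = -5 or u = -8.

u = -8 or u = -5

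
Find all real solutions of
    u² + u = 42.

u = -7 or u = 6

Bring every term to one side: u² + u - 42 = 0.
Factor: (u - 6)(u + 7) = 0.
So u = 6 or u = -7.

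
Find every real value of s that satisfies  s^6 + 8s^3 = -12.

s = -1.8171 or s = -1.2599

Let u = s^3. The equation becomes u^2 + 8u + 12 = 0.
Factor: (u + 2)(u + 6) = 0, so u = -2 or u = -6.
s^3 = -2 gives s = -(2)^(1/3) ~= -1.2599.
s^3 = -6 gives s = -(6)^(1/3) ~= -1.8171.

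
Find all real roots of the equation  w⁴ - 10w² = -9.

Let u = w². The equation becomes u² - 10u + 9 = 0.
Factor: (u - 1)(u - 9) = 0, so u = 1 or u = 9.
w² = 1 gives w = ±1.
w² = 9 gives w = ±3.

w = -3 or w = -1 or w = 1 or w = 3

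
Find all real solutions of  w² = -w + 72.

w = -9 or w = 8

Bring every term to one side: w² + w - 72 = 0.
Factor: (w - 8)(w + 9) = 0.
So w = 8 or w = -9.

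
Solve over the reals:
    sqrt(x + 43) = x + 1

x = 6

Square both sides: x + 43 = (x + 1)^2.
Expand and rearrange: x^2 + x - 42 = 0.
Solving gives x = 6 or x = -7.
Check each candidate in the original equation:
  x = 6: sqrt(49) = 7, while x + 1 = 7 — valid.
  x = -7: sqrt(36) = 6, while x + 1 = -6 — extraneous.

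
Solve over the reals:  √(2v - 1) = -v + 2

Square both sides: 2v - 1 = (-v + 2)².
Expand and rearrange: v² - 6v + 5 = 0.
Solving gives v = 5 or v = 1.
Check each candidate in the original equation:
  v = 5: √(9) = 3, while -v + 2 = -3 — extraneous.
  v = 1: √(1) = 1, while -v + 2 = 1 — valid.

v = 1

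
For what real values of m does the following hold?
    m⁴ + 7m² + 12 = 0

Let u = m². The equation becomes u² + 7u + 12 = 0.
Factor: (u + 4)(u + 3) = 0, so u = -4 or u = -3.
m² = -4 < 0 has no real solution.
m² = -3 < 0 has no real solution.

No real solutions.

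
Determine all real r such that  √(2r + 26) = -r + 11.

r = 5

Square both sides: 2r + 26 = (-r + 11)².
Expand and rearrange: r² - 24r + 95 = 0.
Solving gives r = 19 or r = 5.
Check each candidate in the original equation:
  r = 19: √(64) = 8, while -r + 11 = -8 — extraneous.
  r = 5: √(36) = 6, while -r + 11 = 6 — valid.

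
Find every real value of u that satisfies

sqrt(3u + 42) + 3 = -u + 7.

Isolate the radical: sqrt(3u + 42) = -u + 4.
Square both sides: 3u + 42 = (-u + 4)^2.
Expand and rearrange: u^2 - 11u - 26 = 0.
Solving gives u = 13 or u = -2.
Check each candidate in the original equation:
  u = 13: sqrt(81) = 9, while -u + 4 = -9 — extraneous.
  u = -2: sqrt(36) = 6, while -u + 4 = 6 — valid.

u = -2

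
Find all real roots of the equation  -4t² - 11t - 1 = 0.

t = -2.6559 or t = -0.0941

Discriminant: (-11)² − 4·(-4)·(-1) = 105.
Quadratic formula: t = (11 ± √105) / (-8).
So t = -11/8 - √(105)/8 ≈ -2.6559 or t = -11/8 + √(105)/8 ≈ -0.0941.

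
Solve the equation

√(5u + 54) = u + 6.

Square both sides: 5u + 54 = (u + 6)².
Expand and rearrange: u² + 7u - 18 = 0.
Solving gives u = 2 or u = -9.
Check each candidate in the original equation:
  u = 2: √(64) = 8, while u + 6 = 8 — valid.
  u = -9: √(9) = 3, while u + 6 = -3 — extraneous.

u = 2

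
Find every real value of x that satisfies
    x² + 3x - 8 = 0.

Discriminant: (3)² − 4·1·(-8) = 41.
Quadratic formula: x = (-3 ± √41) / 2.
So x = -3/2 + √(41)/2 ≈ 1.7016 or x = -√(41)/2 - 3/2 ≈ -4.7016.

x = -4.7016 or x = 1.7016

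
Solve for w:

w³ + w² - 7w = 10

Rearrange: w³ + w² - 7w - 10 = 0.
Possible rational roots are divisors of -10. Testing w = -2 gives 0, so (w + 2) is a factor.
Divide: w³ + w² - 7w - 10 = (w + 2)(w² - w - 5).
Apply the quadratic formula to w² - w - 5 = 0: w = (1 ± √21)/2, i.e. w ≈ 2.7913 or w ≈ -1.7913.

w = -2 or w = -1.7913 or w = 2.7913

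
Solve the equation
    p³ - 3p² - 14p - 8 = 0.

p = -2 or p = -0.7016 or p = 5.7016

Possible rational roots are divisors of -8. Testing p = -2 gives 0, so (p + 2) is a factor.
Divide: p³ - 3p² - 14p - 8 = (p + 2)(p² - 5p - 4).
Apply the quadratic formula to p² - 5p - 4 = 0: p = (5 ± √41)/2, i.e. p ≈ 5.7016 or p ≈ -0.7016.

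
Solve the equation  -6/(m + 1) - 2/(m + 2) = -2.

Multiply both sides by (m + 1)(m + 2):
-6(m + 2) - 2(m + 1) = -2(m + 1)(m + 2).
Expand and collect terms: -2m² + 2m + 10 = 0.
By the quadratic formula, m = (-2 ± √84) / -4, so m ≈ -1.7913 or m ≈ 2.7913.
Neither value makes a denominator zero (m ≠ -1, m ≠ -2), so both are valid.

m = -1.7913 or m = 2.7913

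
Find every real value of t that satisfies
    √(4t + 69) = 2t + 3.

t = 3

Square both sides: 4t + 69 = (2t + 3)².
Expand and rearrange: 4t² + 8t - 60 = 0.
Solving gives t = 3 or t = -5.
Check each candidate in the original equation:
  t = 3: √(81) = 9, while 2t + 3 = 9 — valid.
  t = -5: √(49) = 7, while 2t + 3 = -7 — extraneous.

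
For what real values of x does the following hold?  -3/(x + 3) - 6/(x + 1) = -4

x = -2.6116 or x = 0.8616

Multiply both sides by (x + 3)(x + 1):
-3(x + 1) - 6(x + 3) = -4(x + 3)(x + 1).
Expand and collect terms: -4x² - 7x + 9 = 0.
By the quadratic formula, x = (7 ± √193) / -8, so x ≈ -2.6116 or x ≈ 0.8616.
Neither value makes a denominator zero (x ≠ -3, x ≠ -1), so both are valid.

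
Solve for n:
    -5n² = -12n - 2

n = -0.1565 or n = 2.5565

Rearrange to standard form: -5n² + 12n + 2 = 0.
Discriminant: (12)² − 4·(-5)·2 = 184.
Quadratic formula: n = (-12 ± √184) / (-10).
So n = 6/5 - √(46)/5 ≈ -0.1565 or n = 6/5 + √(46)/5 ≈ 2.5565.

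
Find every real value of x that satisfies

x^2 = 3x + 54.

Bring every term to one side: x^2 - 3x - 54 = 0.
Factor: (x - 9)(x + 6) = 0.
So x = 9 or x = -6.

x = -6 or x = 9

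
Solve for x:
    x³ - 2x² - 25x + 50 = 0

x = -5 or x = 2 or x = 5

Possible rational roots are divisors of 50. Testing x = -5 gives 0, so (x + 5) is a factor.
Divide: x³ - 2x² - 25x + 50 = (x + 5)(x² - 7x + 10).
Factor the quadratic: x = 5 or x = 2.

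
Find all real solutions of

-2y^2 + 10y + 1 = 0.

y = -0.0981 or y = 5.0981

Discriminant: (10)^2 - 4*(-2)*1 = 108.
Quadratic formula: y = (-10 +/- sqrt(108)) / (-4).
So y = 5/2 - 3*sqrt(3)/2 ~= -0.0981 or y = 5/2 + 3*sqrt(3)/2 ~= 5.0981.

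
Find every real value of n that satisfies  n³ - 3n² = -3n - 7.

n = -1

Rearrange: n³ - 3n² + 3n + 7 = 0.
Possible rational roots are divisors of 7. Testing n = -1 gives 0, so (n + 1) is a factor.
Divide: n³ - 3n² + 3n + 7 = (n + 1)(n² - 4n + 7).
The quadratic n² - 4n + 7 has discriminant -12 < 0, so no further real roots.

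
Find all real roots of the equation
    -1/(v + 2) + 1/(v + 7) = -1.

v = -7.8541 or v = -1.1459

Multiply both sides by (v + 2)(v + 7):
-(v + 7) + (v + 2) = -(v + 2)(v + 7).
Expand and collect terms: -v^2 - 9v - 9 = 0.
By the quadratic formula, v = (9 +/- sqrt(45)) / -2, so v ~= -7.8541 or v ~= -1.1459.
Neither value makes a denominator zero (v != -2, v != -7), so both are valid.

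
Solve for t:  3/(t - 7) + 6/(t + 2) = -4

Multiply both sides by (t - 7)(t + 2):
3(t + 2) + 6(t - 7) = -4(t - 7)(t + 2).
Expand and collect terms: -4t² + 11t + 92 = 0.
By the quadratic formula, t = (-11 ± √1593) / -8, so t ≈ -3.6141 or t ≈ 6.3641.
Neither value makes a denominator zero (t ≠ 7, t ≠ -2), so both are valid.

t = -3.6141 or t = 6.3641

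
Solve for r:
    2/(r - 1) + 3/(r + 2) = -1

Multiply both sides by (r - 1)(r + 2):
2(r + 2) + 3(r - 1) = -(r - 1)(r + 2).
Expand and collect terms: -r^2 - 6r + 1 = 0.
By the quadratic formula, r = (6 +/- sqrt(40)) / -2, so r ~= -6.1623 or r ~= 0.1623.
Neither value makes a denominator zero (r != 1, r != -2), so both are valid.

r = -6.1623 or r = 0.1623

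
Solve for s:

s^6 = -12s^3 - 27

Let u = s^3. The equation becomes u^2 + 12u + 27 = 0.
Factor: (u + 3)(u + 9) = 0, so u = -3 or u = -9.
s^3 = -3 gives s = -(3)^(1/3) ~= -1.4422.
s^3 = -9 gives s = -(9)^(1/3) ~= -2.0801.

s = -2.0801 or s = -1.4422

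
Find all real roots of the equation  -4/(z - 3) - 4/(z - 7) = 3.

Multiply both sides by (z - 3)(z - 7):
-4(z - 7) - 4(z - 3) = 3(z - 3)(z - 7).
Expand and collect terms: 3z² - 22z + 23 = 0.
By the quadratic formula, z = (22 ± √208) / 6, so z ≈ 6.0704 or z ≈ 1.263.
Neither value makes a denominator zero (z ≠ 3, z ≠ 7), so both are valid.

z = 1.263 or z = 6.0704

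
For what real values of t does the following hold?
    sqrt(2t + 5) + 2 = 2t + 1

t = 2

Isolate the radical: sqrt(2t + 5) = 2t - 1.
Square both sides: 2t + 5 = (2t - 1)^2.
Expand and rearrange: 4t^2 - 6t - 4 = 0.
Solving gives t = 2 or t = -0.5.
Check each candidate in the original equation:
  t = 2: sqrt(9) = 3, while 2t - 1 = 3 — valid.
  t = -0.5: sqrt(4) = 2, while 2t - 1 = -2 — extraneous.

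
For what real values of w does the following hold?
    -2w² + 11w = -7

w = -0.576 or w = 6.076

Rearrange to standard form: -2w² + 11w + 7 = 0.
Discriminant: (11)² − 4·(-2)·7 = 177.
Quadratic formula: w = (-11 ± √177) / (-4).
So w = 11/4 - √(177)/4 ≈ -0.576 or w = 11/4 + √(177)/4 ≈ 6.076.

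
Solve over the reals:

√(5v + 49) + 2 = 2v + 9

v = 0

Isolate the radical: √(5v + 49) = 2v + 7.
Square both sides: 5v + 49 = (2v + 7)².
Expand and rearrange: 4v² + 23v = 0.
Solving gives v = 0 or v = -5.75.
Check each candidate in the original equation:
  v = 0: √(49) = 7, while 2v + 7 = 7 — valid.
  v = -5.75: √(20.25) = 4.5, while 2v + 7 = -4.5 — extraneous.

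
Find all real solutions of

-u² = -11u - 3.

Rearrange to standard form: -u² + 11u + 3 = 0.
Discriminant: (11)² − 4·(-1)·3 = 133.
Quadratic formula: u = (-11 ± √133) / (-2).
So u = 11/2 - √(133)/2 ≈ -0.2663 or u = 11/2 + √(133)/2 ≈ 11.2663.

u = -0.2663 or u = 11.2663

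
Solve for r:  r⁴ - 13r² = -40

Let u = r². The equation becomes u² - 13u + 40 = 0.
Factor: (u - 8)(u - 5) = 0, so u = 8 or u = 5.
r² = 8 gives r = ±2·√(2) ≈ ±2.8284.
r² = 5 gives r = ±√(5) ≈ ±2.2361.

r = -2.8284 or r = -2.2361 or r = 2.2361 or r = 2.8284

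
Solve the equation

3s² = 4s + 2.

Rearrange to standard form: 3s² - 4s - 2 = 0.
Discriminant: (-4)² − 4·3·(-2) = 40.
Quadratic formula: s = (4 ± √40) / 6.
So s = 2/3 + √(10)/3 ≈ 1.7208 or s = 2/3 - √(10)/3 ≈ -0.3874.

s = -0.3874 or s = 1.7208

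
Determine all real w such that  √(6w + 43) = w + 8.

w = -7 or w = -3

Square both sides: 6w + 43 = (w + 8)².
Expand and rearrange: w² + 10w + 21 = 0.
Solving gives w = -3 or w = -7.
Check each candidate in the original equation:
  w = -3: √(25) = 5, while w + 8 = 5 — valid.
  w = -7: √(1) = 1, while w + 8 = 1 — valid.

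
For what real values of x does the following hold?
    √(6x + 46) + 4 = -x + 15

x = 3

Isolate the radical: √(6x + 46) = -x + 11.
Square both sides: 6x + 46 = (-x + 11)².
Expand and rearrange: x² - 28x + 75 = 0.
Solving gives x = 25 or x = 3.
Check each candidate in the original equation:
  x = 25: √(196) = 14, while -x + 11 = -14 — extraneous.
  x = 3: √(64) = 8, while -x + 11 = 8 — valid.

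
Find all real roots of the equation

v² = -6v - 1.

Rearrange to standard form: v² + 6v + 1 = 0.
Discriminant: (6)² − 4·1·1 = 32.
Quadratic formula: v = (-6 ± √32) / 2.
So v = -3 + 2·√(2) ≈ -0.1716 or v = -3 - 2·√(2) ≈ -5.8284.

v = -5.8284 or v = -0.1716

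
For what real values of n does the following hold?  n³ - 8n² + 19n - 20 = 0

Possible rational roots are divisors of -20. Testing n = 5 gives 0, so (n - 5) is a factor.
Divide: n³ - 8n² + 19n - 20 = (n - 5)(n² - 3n + 4).
The quadratic n² - 3n + 4 has discriminant -7 < 0, so no further real roots.

n = 5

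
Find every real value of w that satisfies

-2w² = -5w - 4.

w = -0.6375 or w = 3.1375

Rearrange to standard form: -2w² + 5w + 4 = 0.
Discriminant: (5)² − 4·(-2)·4 = 57.
Quadratic formula: w = (-5 ± √57) / (-4).
So w = 5/4 - √(57)/4 ≈ -0.6375 or w = 5/4 + √(57)/4 ≈ 3.1375.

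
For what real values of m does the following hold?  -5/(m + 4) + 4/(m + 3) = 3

Multiply both sides by (m + 4)(m + 3):
-5(m + 3) + 4(m + 4) = 3(m + 4)(m + 3).
Expand and collect terms: 3m^2 + 22m + 35 = 0.
Factor or apply the quadratic formula: m = -2.3333 or m = -5.
Neither value makes a denominator zero (m != -4, m != -3), so both are valid.

m = -5 or m = -2.3333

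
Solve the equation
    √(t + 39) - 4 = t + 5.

Isolate the radical: √(t + 39) = t + 9.
Square both sides: t + 39 = (t + 9)².
Expand and rearrange: t² + 17t + 42 = 0.
Solving gives t = -3 or t = -14.
Check each candidate in the original equation:
  t = -3: √(36) = 6, while t + 9 = 6 — valid.
  t = -14: √(25) = 5, while t + 9 = -5 — extraneous.

t = -3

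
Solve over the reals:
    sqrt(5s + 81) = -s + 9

Square both sides: 5s + 81 = (-s + 9)^2.
Expand and rearrange: s^2 - 23s = 0.
Solving gives s = 23 or s = 0.
Check each candidate in the original equation:
  s = 23: sqrt(196) = 14, while -s + 9 = -14 — extraneous.
  s = 0: sqrt(81) = 9, while -s + 9 = 9 — valid.

s = 0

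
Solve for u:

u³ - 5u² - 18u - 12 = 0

u = -1.5826 or u = -1 or u = 7.5826

Possible rational roots are divisors of -12. Testing u = -1 gives 0, so (u + 1) is a factor.
Divide: u³ - 5u² - 18u - 12 = (u + 1)(u² - 6u - 12).
Apply the quadratic formula to u² - 6u - 12 = 0: u = (6 ± √84)/2, i.e. u ≈ 7.5826 or u ≈ -1.5826.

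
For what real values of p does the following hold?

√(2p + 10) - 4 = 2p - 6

Isolate the radical: √(2p + 10) = 2p - 2.
Square both sides: 2p + 10 = (2p - 2)².
Expand and rearrange: 4p² - 10p - 6 = 0.
Solving gives p = 3 or p = -0.5.
Check each candidate in the original equation:
  p = 3: √(16) = 4, while 2p - 2 = 4 — valid.
  p = -0.5: √(9) = 3, while 2p - 2 = -3 — extraneous.

p = 3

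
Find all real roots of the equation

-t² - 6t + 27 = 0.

t = -9 or t = 3

Factor: -1(t - 3)(t + 9) = 0.
So t = 3 or t = -9.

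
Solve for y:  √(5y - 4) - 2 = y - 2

Isolate the radical: √(5y - 4) = y.
Square both sides: 5y - 4 = (y)².
Expand and rearrange: y² - 5y + 4 = 0.
Solving gives y = 4 or y = 1.
Check each candidate in the original equation:
  y = 4: √(16) = 4, while y = 4 — valid.
  y = 1: √(1) = 1, while y = 1 — valid.

y = 1 or y = 4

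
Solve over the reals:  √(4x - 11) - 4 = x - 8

Isolate the radical: √(4x - 11) = x - 4.
Square both sides: 4x - 11 = (x - 4)².
Expand and rearrange: x² - 12x + 27 = 0.
Solving gives x = 9 or x = 3.
Check each candidate in the original equation:
  x = 9: √(25) = 5, while x - 4 = 5 — valid.
  x = 3: √(1) = 1, while x - 4 = -1 — extraneous.

x = 9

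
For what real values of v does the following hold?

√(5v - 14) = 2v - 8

Square both sides: 5v - 14 = (2v - 8)².
Expand and rearrange: 4v² - 37v + 78 = 0.
Solving gives v = 6 or v = 3.25.
Check each candidate in the original equation:
  v = 6: √(16) = 4, while 2v - 8 = 4 — valid.
  v = 3.25: √(2.25) = 1.5, while 2v - 8 = -1.5 — extraneous.

v = 6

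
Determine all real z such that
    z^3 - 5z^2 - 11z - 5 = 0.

z = -1 or z = -0.7417 or z = 6.7417

Possible rational roots are divisors of -5. Testing z = -1 gives 0, so (z + 1) is a factor.
Divide: z^3 - 5z^2 - 11z - 5 = (z + 1)(z^2 - 6z - 5).
Apply the quadratic formula to z^2 - 6z - 5 = 0: z = (6 +/- sqrt(56))/2, i.e. z ~= 6.7417 or z ~= -0.7417.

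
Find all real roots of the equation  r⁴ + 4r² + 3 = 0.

No real solutions.

Let u = r². The equation becomes u² + 4u + 3 = 0.
Factor: (u + 3)(u + 1) = 0, so u = -3 or u = -1.
r² = -3 < 0 has no real solution.
r² = -1 < 0 has no real solution.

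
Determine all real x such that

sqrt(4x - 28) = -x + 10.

x = 8

Square both sides: 4x - 28 = (-x + 10)^2.
Expand and rearrange: x^2 - 24x + 128 = 0.
Solving gives x = 16 or x = 8.
Check each candidate in the original equation:
  x = 16: sqrt(36) = 6, while -x + 10 = -6 — extraneous.
  x = 8: sqrt(4) = 2, while -x + 10 = 2 — valid.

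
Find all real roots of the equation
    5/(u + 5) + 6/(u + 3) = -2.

Multiply both sides by (u + 5)(u + 3):
5(u + 3) + 6(u + 5) = -2(u + 5)(u + 3).
Expand and collect terms: -2u^2 - 27u - 75 = 0.
By the quadratic formula, u = (27 +/- sqrt(129)) / -4, so u ~= -9.5895 or u ~= -3.9105.
Neither value makes a denominator zero (u != -5, u != -3), so both are valid.

u = -9.5895 or u = -3.9105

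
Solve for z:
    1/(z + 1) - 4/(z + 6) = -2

z = -3.5 or z = -2

Multiply both sides by (z + 1)(z + 6):
(z + 6) - 4(z + 1) = -2(z + 1)(z + 6).
Expand and collect terms: -2z² - 11z - 14 = 0.
Factor or apply the quadratic formula: z = -3.5 or z = -2.
Neither value makes a denominator zero (z ≠ -1, z ≠ -6), so both are valid.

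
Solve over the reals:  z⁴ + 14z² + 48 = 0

No real solutions.

Let u = z². The equation becomes u² + 14u + 48 = 0.
Factor: (u + 6)(u + 8) = 0, so u = -6 or u = -8.
z² = -6 < 0 has no real solution.
z² = -8 < 0 has no real solution.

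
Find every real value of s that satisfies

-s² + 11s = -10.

Rearrange to standard form: -s² + 11s + 10 = 0.
Discriminant: (11)² − 4·(-1)·10 = 161.
Quadratic formula: s = (-11 ± √161) / (-2).
So s = 11/2 - √(161)/2 ≈ -0.8443 or s = 11/2 + √(161)/2 ≈ 11.8443.

s = -0.8443 or s = 11.8443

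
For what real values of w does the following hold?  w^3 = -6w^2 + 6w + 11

w = -6.6533 or w = -1 or w = 1.6533

Rearrange: w^3 + 6w^2 - 6w - 11 = 0.
Possible rational roots are divisors of -11. Testing w = -1 gives 0, so (w + 1) is a factor.
Divide: w^3 + 6w^2 - 6w - 11 = (w + 1)(w^2 + 5w - 11).
Apply the quadratic formula to w^2 + 5w - 11 = 0: w = (-5 +/- sqrt(69))/2, i.e. w ~= 1.6533 or w ~= -6.6533.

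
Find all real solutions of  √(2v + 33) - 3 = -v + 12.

Isolate the radical: √(2v + 33) = -v + 15.
Square both sides: 2v + 33 = (-v + 15)².
Expand and rearrange: v² - 32v + 192 = 0.
Solving gives v = 24 or v = 8.
Check each candidate in the original equation:
  v = 24: √(81) = 9, while -v + 15 = -9 — extraneous.
  v = 8: √(49) = 7, while -v + 15 = 7 — valid.

v = 8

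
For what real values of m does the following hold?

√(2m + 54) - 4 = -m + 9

Isolate the radical: √(2m + 54) = -m + 13.
Square both sides: 2m + 54 = (-m + 13)².
Expand and rearrange: m² - 28m + 115 = 0.
Solving gives m = 23 or m = 5.
Check each candidate in the original equation:
  m = 23: √(100) = 10, while -m + 13 = -10 — extraneous.
  m = 5: √(64) = 8, while -m + 13 = 8 — valid.

m = 5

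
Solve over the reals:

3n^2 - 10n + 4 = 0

Discriminant: (-10)^2 - 4*3*4 = 52.
Quadratic formula: n = (10 +/- sqrt(52)) / 6.
So n = sqrt(13)/3 + 5/3 ~= 2.8685 or n = 5/3 - sqrt(13)/3 ~= 0.4648.

n = 0.4648 or n = 2.8685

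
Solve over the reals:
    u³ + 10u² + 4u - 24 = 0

u = -9.2915 or u = -2 or u = 1.2915

Possible rational roots are divisors of -24. Testing u = -2 gives 0, so (u + 2) is a factor.
Divide: u³ + 10u² + 4u - 24 = (u + 2)(u² + 8u - 12).
Apply the quadratic formula to u² + 8u - 12 = 0: u = (-8 ± √112)/2, i.e. u ≈ 1.2915 or u ≈ -9.2915.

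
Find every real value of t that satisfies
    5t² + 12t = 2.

Rearrange to standard form: 5t² + 12t - 2 = 0.
Discriminant: (12)² − 4·5·(-2) = 184.
Quadratic formula: t = (-12 ± √184) / 10.
So t = -6/5 + √(46)/5 ≈ 0.1565 or t = -√(46)/5 - 6/5 ≈ -2.5565.

t = -2.5565 or t = 0.1565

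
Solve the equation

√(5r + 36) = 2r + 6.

Square both sides: 5r + 36 = (2r + 6)².
Expand and rearrange: 4r² + 19r = 0.
Solving gives r = 0 or r = -4.75.
Check each candidate in the original equation:
  r = 0: √(36) = 6, while 2r + 6 = 6 — valid.
  r = -4.75: √(12.25) = 3.5, while 2r + 6 = -3.5 — extraneous.

r = 0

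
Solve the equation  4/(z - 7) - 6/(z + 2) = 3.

z = -3.7799 or z = 8.1132

Multiply both sides by (z - 7)(z + 2):
4(z + 2) - 6(z - 7) = 3(z - 7)(z + 2).
Expand and collect terms: 3z² - 13z - 92 = 0.
By the quadratic formula, z = (13 ± √1273) / 6, so z ≈ 8.1132 or z ≈ -3.7799.
Neither value makes a denominator zero (z ≠ 7, z ≠ -2), so both are valid.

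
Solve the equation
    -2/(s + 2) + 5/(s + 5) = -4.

Multiply both sides by (s + 2)(s + 5):
-2(s + 5) + 5(s + 2) = -4(s + 2)(s + 5).
Expand and collect terms: -4s^2 - 31s - 40 = 0.
By the quadratic formula, s = (31 +/- sqrt(321)) / -8, so s ~= -6.1146 or s ~= -1.6354.
Neither value makes a denominator zero (s != -2, s != -5), so both are valid.

s = -6.1146 or s = -1.6354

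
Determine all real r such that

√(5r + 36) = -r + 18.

r = 9

Square both sides: 5r + 36 = (-r + 18)².
Expand and rearrange: r² - 41r + 288 = 0.
Solving gives r = 32 or r = 9.
Check each candidate in the original equation:
  r = 32: √(196) = 14, while -r + 18 = -14 — extraneous.
  r = 9: √(81) = 9, while -r + 18 = 9 — valid.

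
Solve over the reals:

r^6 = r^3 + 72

Let u = r^3. The equation becomes u^2 - u - 72 = 0.
Factor: (u - 9)(u + 8) = 0, so u = 9 or u = -8.
r^3 = 9 gives r = (9)^(1/3) ~= 2.0801.
r^3 = -8 gives r = -2.

r = -2 or r = 2.0801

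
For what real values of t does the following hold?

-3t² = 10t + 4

Rearrange to standard form: -3t² - 10t - 4 = 0.
Discriminant: (-10)² − 4·(-3)·(-4) = 52.
Quadratic formula: t = (10 ± √52) / (-6).
So t = -5/3 - √(13)/3 ≈ -2.8685 or t = -5/3 + √(13)/3 ≈ -0.4648.

t = -2.8685 or t = -0.4648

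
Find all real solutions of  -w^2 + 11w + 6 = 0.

w = -0.5208 or w = 11.5208

Discriminant: (11)^2 - 4*(-1)*6 = 145.
Quadratic formula: w = (-11 +/- sqrt(145)) / (-2).
So w = 11/2 - sqrt(145)/2 ~= -0.5208 or w = 11/2 + sqrt(145)/2 ~= 11.5208.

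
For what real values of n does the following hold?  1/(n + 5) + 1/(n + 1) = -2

Multiply both sides by (n + 5)(n + 1):
(n + 1) + (n + 5) = -2(n + 5)(n + 1).
Expand and collect terms: -2n^2 - 14n - 16 = 0.
By the quadratic formula, n = (14 +/- sqrt(68)) / -4, so n ~= -5.5616 or n ~= -1.4384.
Neither value makes a denominator zero (n != -5, n != -1), so both are valid.

n = -5.5616 or n = -1.4384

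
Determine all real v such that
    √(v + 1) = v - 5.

v = 8

Square both sides: v + 1 = (v - 5)².
Expand and rearrange: v² - 11v + 24 = 0.
Solving gives v = 8 or v = 3.
Check each candidate in the original equation:
  v = 8: √(9) = 3, while v - 5 = 3 — valid.
  v = 3: √(4) = 2, while v - 5 = -2 — extraneous.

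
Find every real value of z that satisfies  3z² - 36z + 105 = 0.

Factor: 3(z - 7)(z - 5) = 0.
So z = 7 or z = 5.

z = 5 or z = 7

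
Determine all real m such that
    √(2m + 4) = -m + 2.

Square both sides: 2m + 4 = (-m + 2)².
Expand and rearrange: m² - 6m = 0.
Solving gives m = 6 or m = 0.
Check each candidate in the original equation:
  m = 6: √(16) = 4, while -m + 2 = -4 — extraneous.
  m = 0: √(4) = 2, while -m + 2 = 2 — valid.

m = 0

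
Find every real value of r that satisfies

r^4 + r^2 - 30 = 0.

r = -2.2361 or r = 2.2361

Let u = r^2. The equation becomes u^2 + u - 30 = 0.
Factor: (u + 6)(u - 5) = 0, so u = -6 or u = 5.
r^2 = -6 < 0 has no real solution.
r^2 = 5 gives r = +/-sqrt(5) ~= +/-2.2361.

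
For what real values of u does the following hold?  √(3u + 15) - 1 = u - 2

Isolate the radical: √(3u + 15) = u - 1.
Square both sides: 3u + 15 = (u - 1)².
Expand and rearrange: u² - 5u - 14 = 0.
Solving gives u = 7 or u = -2.
Check each candidate in the original equation:
  u = 7: √(36) = 6, while u - 1 = 6 — valid.
  u = -2: √(9) = 3, while u - 1 = -3 — extraneous.

u = 7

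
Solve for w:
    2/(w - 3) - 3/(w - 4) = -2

w = 2.5 or w = 5

Multiply both sides by (w - 3)(w - 4):
2(w - 4) - 3(w - 3) = -2(w - 3)(w - 4).
Expand and collect terms: -2w^2 + 15w - 25 = 0.
Factor or apply the quadratic formula: w = 2.5 or w = 5.
Neither value makes a denominator zero (w != 3, w != 4), so both are valid.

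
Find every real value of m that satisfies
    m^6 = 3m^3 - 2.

Let u = m^3. The equation becomes u^2 - 3u + 2 = 0.
Factor: (u - 1)(u - 2) = 0, so u = 1 or u = 2.
m^3 = 1 gives m = 1.
m^3 = 2 gives m = (2)^(1/3) ~= 1.2599.

m = 1 or m = 1.2599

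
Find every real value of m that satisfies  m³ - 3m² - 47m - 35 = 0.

Possible rational roots are divisors of -35. Testing m = -5 gives 0, so (m + 5) is a factor.
Divide: m³ - 3m² - 47m - 35 = (m + 5)(m² - 8m - 7).
Apply the quadratic formula to m² - 8m - 7 = 0: m = (8 ± √92)/2, i.e. m ≈ 8.7958 or m ≈ -0.7958.

m = -5 or m = -0.7958 or m = 8.7958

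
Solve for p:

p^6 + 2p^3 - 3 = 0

p = -1.4422 or p = 1

Let u = p^3. The equation becomes u^2 + 2u - 3 = 0.
Factor: (u - 1)(u + 3) = 0, so u = 1 or u = -3.
p^3 = 1 gives p = 1.
p^3 = -3 gives p = -(3)^(1/3) ~= -1.4422.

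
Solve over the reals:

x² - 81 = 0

Factor: (x + 9)(x - 9) = 0.
So x = -9 or x = 9.

x = -9 or x = 9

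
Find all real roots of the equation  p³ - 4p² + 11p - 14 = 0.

p = 2

Possible rational roots are divisors of -14. Testing p = 2 gives 0, so (p - 2) is a factor.
Divide: p³ - 4p² + 11p - 14 = (p - 2)(p² - 2p + 7).
The quadratic p² - 2p + 7 has discriminant -24 < 0, so no further real roots.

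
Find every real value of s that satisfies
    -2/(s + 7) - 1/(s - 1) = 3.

s = -7.6932 or s = 0.6932

Multiply both sides by (s + 7)(s - 1):
-2(s - 1) - (s + 7) = 3(s + 7)(s - 1).
Expand and collect terms: 3s^2 + 21s - 16 = 0.
By the quadratic formula, s = (-21 +/- sqrt(633)) / 6, so s ~= 0.6932 or s ~= -7.6932.
Neither value makes a denominator zero (s != -7, s != 1), so both are valid.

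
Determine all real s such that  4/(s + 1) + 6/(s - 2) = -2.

s = -4.6458 or s = 0.6458

Multiply both sides by (s + 1)(s - 2):
4(s - 2) + 6(s + 1) = -2(s + 1)(s - 2).
Expand and collect terms: -2s^2 - 8s + 6 = 0.
By the quadratic formula, s = (8 +/- sqrt(112)) / -4, so s ~= -4.6458 or s ~= 0.6458.
Neither value makes a denominator zero (s != -1, s != 2), so both are valid.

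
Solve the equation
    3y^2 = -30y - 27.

y = -9 or y = -1

Bring every term to one side: 3y^2 + 30y + 27 = 0.
Factor: 3(y + 1)(y + 9) = 0.
So y = -1 or y = -9.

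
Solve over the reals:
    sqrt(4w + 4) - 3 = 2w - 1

Isolate the radical: sqrt(4w + 4) = 2w + 2.
Square both sides: 4w + 4 = (2w + 2)^2.
Expand and rearrange: 4w^2 + 4w = 0.
Solving gives w = 0 or w = -1.
Check each candidate in the original equation:
  w = 0: sqrt(4) = 2, while 2w + 2 = 2 — valid.
  w = -1: sqrt(0) = 0, while 2w + 2 = 0 — valid.

w = -1 or w = 0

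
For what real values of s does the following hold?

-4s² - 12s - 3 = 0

s = -2.7247 or s = -0.2753

Discriminant: (-12)² − 4·(-4)·(-3) = 96.
Quadratic formula: s = (12 ± √96) / (-8).
So s = -3/2 - √(6)/2 ≈ -2.7247 or s = -3/2 + √(6)/2 ≈ -0.2753.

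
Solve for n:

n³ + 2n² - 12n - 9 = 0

Possible rational roots are divisors of -9. Testing n = 3 gives 0, so (n - 3) is a factor.
Divide: n³ + 2n² - 12n - 9 = (n - 3)(n² + 5n + 3).
Apply the quadratic formula to n² + 5n + 3 = 0: n = (-5 ± √13)/2, i.e. n ≈ -0.6972 or n ≈ -4.3028.

n = -4.3028 or n = -0.6972 or n = 3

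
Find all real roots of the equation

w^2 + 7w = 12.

Rearrange to standard form: w^2 + 7w - 12 = 0.
Discriminant: (7)^2 - 4*1*(-12) = 97.
Quadratic formula: w = (-7 +/- sqrt(97)) / 2.
So w = -7/2 + sqrt(97)/2 ~= 1.4244 or w = -sqrt(97)/2 - 7/2 ~= -8.4244.

w = -8.4244 or w = 1.4244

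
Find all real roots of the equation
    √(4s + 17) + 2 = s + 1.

Isolate the radical: √(4s + 17) = s - 1.
Square both sides: 4s + 17 = (s - 1)².
Expand and rearrange: s² - 6s - 16 = 0.
Solving gives s = 8 or s = -2.
Check each candidate in the original equation:
  s = 8: √(49) = 7, while s - 1 = 7 — valid.
  s = -2: √(9) = 3, while s - 1 = -3 — extraneous.

s = 8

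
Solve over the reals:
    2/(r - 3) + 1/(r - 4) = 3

Multiply both sides by (r - 3)(r - 4):
2(r - 4) + (r - 3) = 3(r - 3)(r - 4).
Expand and collect terms: 3r² - 24r + 47 = 0.
By the quadratic formula, r = (24 ± √12) / 6, so r ≈ 4.5774 or r ≈ 3.4226.
Neither value makes a denominator zero (r ≠ 3, r ≠ 4), so both are valid.

r = 3.4226 or r = 4.5774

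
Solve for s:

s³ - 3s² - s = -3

s = -1 or s = 1 or s = 3

Rearrange: s³ - 3s² - s + 3 = 0.
Possible rational roots are divisors of 3. Testing s = -1 gives 0, so (s + 1) is a factor.
Divide: s³ - 3s² - s + 3 = (s + 1)(s² - 4s + 3).
Factor the quadratic: s = 3 or s = 1.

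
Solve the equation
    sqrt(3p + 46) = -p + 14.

p = 6

Square both sides: 3p + 46 = (-p + 14)^2.
Expand and rearrange: p^2 - 31p + 150 = 0.
Solving gives p = 25 or p = 6.
Check each candidate in the original equation:
  p = 25: sqrt(121) = 11, while -p + 14 = -11 — extraneous.
  p = 6: sqrt(64) = 8, while -p + 14 = 8 — valid.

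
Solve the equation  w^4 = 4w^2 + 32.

Let u = w^2. The equation becomes u^2 - 4u - 32 = 0.
Factor: (u - 8)(u + 4) = 0, so u = 8 or u = -4.
w^2 = 8 gives w = +/-2*sqrt(2) ~= +/-2.8284.
w^2 = -4 < 0 has no real solution.

w = -2.8284 or w = 2.8284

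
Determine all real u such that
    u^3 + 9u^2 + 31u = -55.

u = -5

Rearrange: u^3 + 9u^2 + 31u + 55 = 0.
Possible rational roots are divisors of 55. Testing u = -5 gives 0, so (u + 5) is a factor.
Divide: u^3 + 9u^2 + 31u + 55 = (u + 5)(u^2 + 4u + 11).
The quadratic u^2 + 4u + 11 has discriminant -28 < 0, so no further real roots.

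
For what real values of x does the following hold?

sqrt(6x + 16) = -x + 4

Square both sides: 6x + 16 = (-x + 4)^2.
Expand and rearrange: x^2 - 14x = 0.
Solving gives x = 14 or x = 0.
Check each candidate in the original equation:
  x = 14: sqrt(100) = 10, while -x + 4 = -10 — extraneous.
  x = 0: sqrt(16) = 4, while -x + 4 = 4 — valid.

x = 0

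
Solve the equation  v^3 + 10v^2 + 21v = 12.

v = -6.4641 or v = -4 or v = 0.4641

Rearrange: v^3 + 10v^2 + 21v - 12 = 0.
Possible rational roots are divisors of -12. Testing v = -4 gives 0, so (v + 4) is a factor.
Divide: v^3 + 10v^2 + 21v - 12 = (v + 4)(v^2 + 6v - 3).
Apply the quadratic formula to v^2 + 6v - 3 = 0: v = (-6 +/- sqrt(48))/2, i.e. v ~= 0.4641 or v ~= -6.4641.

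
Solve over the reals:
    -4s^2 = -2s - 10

s = -1.3508 or s = 1.8508

Rearrange to standard form: -4s^2 + 2s + 10 = 0.
Discriminant: (2)^2 - 4*(-4)*10 = 164.
Quadratic formula: s = (-2 +/- sqrt(164)) / (-8).
So s = 1/4 - sqrt(41)/4 ~= -1.3508 or s = 1/4 + sqrt(41)/4 ~= 1.8508.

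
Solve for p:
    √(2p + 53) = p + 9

p = -2

Square both sides: 2p + 53 = (p + 9)².
Expand and rearrange: p² + 16p + 28 = 0.
Solving gives p = -2 or p = -14.
Check each candidate in the original equation:
  p = -2: √(49) = 7, while p + 9 = 7 — valid.
  p = -14: √(25) = 5, while p + 9 = -5 — extraneous.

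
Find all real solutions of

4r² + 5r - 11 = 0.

Discriminant: (5)² − 4·4·(-11) = 201.
Quadratic formula: r = (-5 ± √201) / 8.
So r = -5/8 + √(201)/8 ≈ 1.1472 or r = -√(201)/8 - 5/8 ≈ -2.3972.

r = -2.3972 or r = 1.1472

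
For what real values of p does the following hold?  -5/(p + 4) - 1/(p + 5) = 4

Multiply both sides by (p + 4)(p + 5):
-5(p + 5) - (p + 4) = 4(p + 4)(p + 5).
Expand and collect terms: 4p² + 42p + 109 = 0.
By the quadratic formula, p = (-42 ± √20) / 8, so p ≈ -4.691 or p ≈ -5.809.
Neither value makes a denominator zero (p ≠ -4, p ≠ -5), so both are valid.

p = -5.809 or p = -4.691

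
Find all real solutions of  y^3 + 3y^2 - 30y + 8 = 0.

Possible rational roots are divisors of 8. Testing y = 4 gives 0, so (y - 4) is a factor.
Divide: y^3 + 3y^2 - 30y + 8 = (y - 4)(y^2 + 7y - 2).
Apply the quadratic formula to y^2 + 7y - 2 = 0: y = (-7 +/- sqrt(57))/2, i.e. y ~= 0.2749 or y ~= -7.2749.

y = -7.2749 or y = 0.2749 or y = 4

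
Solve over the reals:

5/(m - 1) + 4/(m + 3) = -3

Multiply both sides by (m - 1)(m + 3):
5(m + 3) + 4(m - 1) = -3(m - 1)(m + 3).
Expand and collect terms: -3m^2 - 15m - 2 = 0.
By the quadratic formula, m = (15 +/- sqrt(201)) / -6, so m ~= -4.8629 or m ~= -0.1371.
Neither value makes a denominator zero (m != 1, m != -3), so both are valid.

m = -4.8629 or m = -0.1371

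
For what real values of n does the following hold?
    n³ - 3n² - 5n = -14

Rearrange: n³ - 3n² - 5n + 14 = 0.
Possible rational roots are divisors of 14. Testing n = 2 gives 0, so (n - 2) is a factor.
Divide: n³ - 3n² - 5n + 14 = (n - 2)(n² - n - 7).
Apply the quadratic formula to n² - n - 7 = 0: n = (1 ± √29)/2, i.e. n ≈ 3.1926 or n ≈ -2.1926.

n = -2.1926 or n = 2 or n = 3.1926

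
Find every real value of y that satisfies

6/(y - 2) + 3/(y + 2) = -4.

y = -3.0655 or y = 0.8155

Multiply both sides by (y - 2)(y + 2):
6(y + 2) + 3(y - 2) = -4(y - 2)(y + 2).
Expand and collect terms: -4y² - 9y + 10 = 0.
By the quadratic formula, y = (9 ± √241) / -8, so y ≈ -3.0655 or y ≈ 0.8155.
Neither value makes a denominator zero (y ≠ 2, y ≠ -2), so both are valid.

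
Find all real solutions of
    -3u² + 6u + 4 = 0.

u = -0.5275 or u = 2.5275

Discriminant: (6)² − 4·(-3)·4 = 84.
Quadratic formula: u = (-6 ± √84) / (-6).
So u = 1 - √(21)/3 ≈ -0.5275 or u = 1 + √(21)/3 ≈ 2.5275.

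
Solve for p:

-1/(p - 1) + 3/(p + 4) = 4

p = -3.2026 or p = 0.7026

Multiply both sides by (p - 1)(p + 4):
-(p + 4) + 3(p - 1) = 4(p - 1)(p + 4).
Expand and collect terms: 4p² + 10p - 9 = 0.
By the quadratic formula, p = (-10 ± √244) / 8, so p ≈ 0.7026 or p ≈ -3.2026.
Neither value makes a denominator zero (p ≠ 1, p ≠ -4), so both are valid.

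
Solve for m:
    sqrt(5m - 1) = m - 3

m = 10

Square both sides: 5m - 1 = (m - 3)^2.
Expand and rearrange: m^2 - 11m + 10 = 0.
Solving gives m = 10 or m = 1.
Check each candidate in the original equation:
  m = 10: sqrt(49) = 7, while m - 3 = 7 — valid.
  m = 1: sqrt(4) = 2, while m - 3 = -2 — extraneous.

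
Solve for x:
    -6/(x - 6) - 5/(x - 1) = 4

Multiply both sides by (x - 6)(x - 1):
-6(x - 1) - 5(x - 6) = 4(x - 6)(x - 1).
Expand and collect terms: 4x² - 17x - 12 = 0.
By the quadratic formula, x = (17 ± √481) / 8, so x ≈ 4.8665 or x ≈ -0.6165.
Neither value makes a denominator zero (x ≠ 6, x ≠ 1), so both are valid.

x = -0.6165 or x = 4.8665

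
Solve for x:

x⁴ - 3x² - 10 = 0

x = -2.2361 or x = 2.2361

Let u = x². The equation becomes u² - 3u - 10 = 0.
Factor: (u - 5)(u + 2) = 0, so u = 5 or u = -2.
x² = 5 gives x = ±√(5) ≈ ±2.2361.
x² = -2 < 0 has no real solution.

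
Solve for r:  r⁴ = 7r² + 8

r = -2.8284 or r = 2.8284

Let u = r². The equation becomes u² - 7u - 8 = 0.
Factor: (u - 8)(u + 1) = 0, so u = 8 or u = -1.
r² = 8 gives r = ±2·√(2) ≈ ±2.8284.
r² = -1 < 0 has no real solution.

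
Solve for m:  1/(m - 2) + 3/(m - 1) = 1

Multiply both sides by (m - 2)(m - 1):
(m - 1) + 3(m - 2) = (m - 2)(m - 1).
Expand and collect terms: m^2 - 7m + 9 = 0.
By the quadratic formula, m = (7 +/- sqrt(13)) / 2, so m ~= 5.3028 or m ~= 1.6972.
Neither value makes a denominator zero (m != 2, m != 1), so both are valid.

m = 1.6972 or m = 5.3028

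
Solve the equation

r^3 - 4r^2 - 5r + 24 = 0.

r = -2.3723 or r = 3 or r = 3.3723

Possible rational roots are divisors of 24. Testing r = 3 gives 0, so (r - 3) is a factor.
Divide: r^3 - 4r^2 - 5r + 24 = (r - 3)(r^2 - r - 8).
Apply the quadratic formula to r^2 - r - 8 = 0: r = (1 +/- sqrt(33))/2, i.e. r ~= 3.3723 or r ~= -2.3723.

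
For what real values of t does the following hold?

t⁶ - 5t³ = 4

Let u = t³. The equation becomes u² - 5u - 4 = 0.
By the quadratic formula, u = 5/2 + √(41)/2 or u = 5/2 - √(41)/2.
t³ = 5/2 + √(41)/2 gives t = ∛(5/2 + √(41)/2) ≈ 1.7865.
t³ = 5/2 - √(41)/2 gives t = -∛(-5/2 + √(41)/2) ≈ -0.8886.

t = -0.8886 or t = 1.7865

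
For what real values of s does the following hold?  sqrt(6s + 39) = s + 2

Square both sides: 6s + 39 = (s + 2)^2.
Expand and rearrange: s^2 - 2s - 35 = 0.
Solving gives s = 7 or s = -5.
Check each candidate in the original equation:
  s = 7: sqrt(81) = 9, while s + 2 = 9 — valid.
  s = -5: sqrt(9) = 3, while s + 2 = -3 — extraneous.

s = 7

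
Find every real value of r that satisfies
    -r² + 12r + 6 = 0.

Discriminant: (12)² − 4·(-1)·6 = 168.
Quadratic formula: r = (-12 ± √168) / (-2).
So r = 6 - √(42) ≈ -0.4807 or r = 6 + √(42) ≈ 12.4807.

r = -0.4807 or r = 12.4807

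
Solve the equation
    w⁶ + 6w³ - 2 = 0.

Let u = w³. The equation becomes u² + 6u - 2 = 0.
By the quadratic formula, u = -3 + √(11) or u = -√(11) - 3.
w³ = -3 + √(11) gives w = ∛(-3 + √(11)) ≈ 0.6816.
w³ = -√(11) - 3 gives w = -∛(3 + √(11)) ≈ -1.8485.

w = -1.8485 or w = 0.6816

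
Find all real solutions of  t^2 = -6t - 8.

Bring every term to one side: t^2 + 6t + 8 = 0.
Factor: (t + 2)(t + 4) = 0.
So t = -2 or t = -4.

t = -4 or t = -2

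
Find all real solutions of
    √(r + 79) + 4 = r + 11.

Isolate the radical: √(r + 79) = r + 7.
Square both sides: r + 79 = (r + 7)².
Expand and rearrange: r² + 13r - 30 = 0.
Solving gives r = 2 or r = -15.
Check each candidate in the original equation:
  r = 2: √(81) = 9, while r + 7 = 9 — valid.
  r = -15: √(64) = 8, while r + 7 = -8 — extraneous.

r = 2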